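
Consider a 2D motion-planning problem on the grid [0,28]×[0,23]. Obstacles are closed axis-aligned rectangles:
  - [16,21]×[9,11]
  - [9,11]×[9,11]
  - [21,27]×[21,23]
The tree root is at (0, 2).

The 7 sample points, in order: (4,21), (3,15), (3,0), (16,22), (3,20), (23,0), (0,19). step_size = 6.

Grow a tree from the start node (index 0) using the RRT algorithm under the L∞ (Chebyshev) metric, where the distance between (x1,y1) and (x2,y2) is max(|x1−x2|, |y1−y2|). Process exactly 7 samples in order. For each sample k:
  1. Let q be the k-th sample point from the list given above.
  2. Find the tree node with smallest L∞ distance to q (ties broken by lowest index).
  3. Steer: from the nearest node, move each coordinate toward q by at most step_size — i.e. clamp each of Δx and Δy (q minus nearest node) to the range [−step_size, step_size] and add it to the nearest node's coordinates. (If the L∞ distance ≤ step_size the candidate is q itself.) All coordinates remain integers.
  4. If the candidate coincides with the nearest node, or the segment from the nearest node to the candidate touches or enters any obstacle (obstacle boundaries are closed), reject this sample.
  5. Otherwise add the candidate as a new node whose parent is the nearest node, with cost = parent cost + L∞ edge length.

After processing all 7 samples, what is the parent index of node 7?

1. q=(4,21) nearest=0 d=19 new=(4,8) → add node 1 parent=0 cost=6
2. q=(3,15) nearest=1 d=7 new=(3,14) → add node 2 parent=1 cost=12
3. q=(3,0) nearest=0 d=3 new=(3,0) → add node 3 parent=0 cost=3
4. q=(16,22) nearest=2 d=13 new=(9,20) → add node 4 parent=2 cost=18
5. q=(3,20) nearest=2 d=6 new=(3,20) → add node 5 parent=2 cost=18
6. q=(23,0) nearest=1 d=19 new=(10,2) → add node 6 parent=1 cost=12
7. q=(0,19) nearest=5 d=3 new=(0,19) → add node 7 parent=5 cost=21

Parent of node 7: 5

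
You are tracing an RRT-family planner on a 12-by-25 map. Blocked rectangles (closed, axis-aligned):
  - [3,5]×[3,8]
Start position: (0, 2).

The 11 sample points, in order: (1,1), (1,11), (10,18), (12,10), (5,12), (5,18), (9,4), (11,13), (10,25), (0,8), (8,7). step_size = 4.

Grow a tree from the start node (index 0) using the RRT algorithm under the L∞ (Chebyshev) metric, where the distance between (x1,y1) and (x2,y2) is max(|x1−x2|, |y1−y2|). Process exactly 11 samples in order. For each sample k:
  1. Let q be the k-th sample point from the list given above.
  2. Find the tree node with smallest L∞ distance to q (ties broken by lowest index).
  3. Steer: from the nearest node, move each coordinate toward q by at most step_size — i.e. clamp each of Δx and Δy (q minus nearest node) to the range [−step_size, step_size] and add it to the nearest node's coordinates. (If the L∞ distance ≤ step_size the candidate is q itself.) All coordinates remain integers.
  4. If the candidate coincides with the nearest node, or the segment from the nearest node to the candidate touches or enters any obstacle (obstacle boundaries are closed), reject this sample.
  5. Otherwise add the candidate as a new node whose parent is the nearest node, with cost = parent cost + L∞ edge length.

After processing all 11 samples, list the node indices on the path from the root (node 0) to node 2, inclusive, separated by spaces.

Path: 0 2

1. q=(1,1) nearest=0 d=1 new=(1,1) → add node 1 parent=0 cost=1
2. q=(1,11) nearest=0 d=9 new=(1,6) → add node 2 parent=0 cost=4
3. q=(10,18) nearest=2 d=12 new=(5,10) → blocked by [3,5]×[3,8], reject
4. q=(12,10) nearest=1 d=11 new=(5,5) → blocked by [3,5]×[3,8], reject
5. q=(5,12) nearest=2 d=6 new=(5,10) → blocked by [3,5]×[3,8], reject
6. q=(5,18) nearest=2 d=12 new=(5,10) → blocked by [3,5]×[3,8], reject
7. q=(9,4) nearest=1 d=8 new=(5,4) → blocked by [3,5]×[3,8], reject
8. q=(11,13) nearest=2 d=10 new=(5,10) → blocked by [3,5]×[3,8], reject
9. q=(10,25) nearest=2 d=19 new=(5,10) → blocked by [3,5]×[3,8], reject
10. q=(0,8) nearest=2 d=2 new=(0,8) → add node 3 parent=2 cost=6
11. q=(8,7) nearest=1 d=7 new=(5,5) → blocked by [3,5]×[3,8], reject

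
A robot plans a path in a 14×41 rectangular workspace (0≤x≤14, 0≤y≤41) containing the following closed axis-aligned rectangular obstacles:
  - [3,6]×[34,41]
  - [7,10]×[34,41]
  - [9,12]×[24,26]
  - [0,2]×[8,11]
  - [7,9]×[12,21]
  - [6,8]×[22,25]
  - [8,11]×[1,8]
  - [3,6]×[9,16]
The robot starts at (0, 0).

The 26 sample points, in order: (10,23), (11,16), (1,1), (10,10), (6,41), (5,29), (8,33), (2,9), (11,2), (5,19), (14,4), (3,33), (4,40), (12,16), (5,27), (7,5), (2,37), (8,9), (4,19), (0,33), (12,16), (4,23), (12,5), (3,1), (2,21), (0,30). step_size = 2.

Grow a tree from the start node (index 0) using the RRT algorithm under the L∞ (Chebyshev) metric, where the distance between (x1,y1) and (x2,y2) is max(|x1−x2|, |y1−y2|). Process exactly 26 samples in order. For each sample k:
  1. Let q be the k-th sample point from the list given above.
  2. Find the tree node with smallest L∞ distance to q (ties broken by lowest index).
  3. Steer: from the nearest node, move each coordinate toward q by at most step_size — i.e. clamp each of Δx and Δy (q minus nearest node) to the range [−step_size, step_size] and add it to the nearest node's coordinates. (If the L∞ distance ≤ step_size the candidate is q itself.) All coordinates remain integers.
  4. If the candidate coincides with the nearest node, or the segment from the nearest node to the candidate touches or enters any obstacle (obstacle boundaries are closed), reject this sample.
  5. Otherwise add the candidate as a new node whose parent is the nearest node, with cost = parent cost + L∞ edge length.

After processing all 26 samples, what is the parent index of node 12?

1. q=(10,23) nearest=0 d=23 new=(2,2) → add node 1 parent=0 cost=2
2. q=(11,16) nearest=1 d=14 new=(4,4) → add node 2 parent=1 cost=4
3. q=(1,1) nearest=0 d=1 new=(1,1) → add node 3 parent=0 cost=1
4. q=(10,10) nearest=2 d=6 new=(6,6) → add node 4 parent=2 cost=6
5. q=(6,41) nearest=4 d=35 new=(6,8) → add node 5 parent=4 cost=8
6. q=(5,29) nearest=5 d=21 new=(5,10) → blocked by [3,6]×[9,16], reject
7. q=(8,33) nearest=5 d=25 new=(8,10) → add node 6 parent=5 cost=10
8. q=(2,9) nearest=4 d=4 new=(4,8) → add node 7 parent=4 cost=8
9. q=(11,2) nearest=4 d=5 new=(8,4) → blocked by [8,11]×[1,8], reject
10. q=(5,19) nearest=6 d=9 new=(6,12) → blocked by [3,6]×[9,16], reject
11. q=(14,4) nearest=6 d=6 new=(10,8) → blocked by [8,11]×[1,8], reject
12. q=(3,33) nearest=6 d=23 new=(6,12) → blocked by [3,6]×[9,16], reject
13. q=(4,40) nearest=6 d=30 new=(6,12) → blocked by [3,6]×[9,16], reject
14. q=(12,16) nearest=6 d=6 new=(10,12) → add node 8 parent=6 cost=12
15. q=(5,27) nearest=8 d=15 new=(8,14) → blocked by [7,9]×[12,21], reject
16. q=(7,5) nearest=4 d=1 new=(7,5) → add node 9 parent=4 cost=7
17. q=(2,37) nearest=8 d=25 new=(8,14) → blocked by [7,9]×[12,21], reject
18. q=(8,9) nearest=6 d=1 new=(8,9) → add node 10 parent=6 cost=11
19. q=(4,19) nearest=8 d=7 new=(8,14) → blocked by [7,9]×[12,21], reject
20. q=(0,33) nearest=8 d=21 new=(8,14) → blocked by [7,9]×[12,21], reject
21. q=(12,16) nearest=8 d=4 new=(12,14) → add node 11 parent=8 cost=14
22. q=(4,23) nearest=11 d=9 new=(10,16) → add node 12 parent=11 cost=16
23. q=(12,5) nearest=10 d=4 new=(10,7) → blocked by [8,11]×[1,8], reject
24. q=(3,1) nearest=1 d=1 new=(3,1) → add node 13 parent=1 cost=3
25. q=(2,21) nearest=12 d=8 new=(8,18) → blocked by [7,9]×[12,21], reject
26. q=(0,30) nearest=12 d=14 new=(8,18) → blocked by [7,9]×[12,21], reject

Parent of node 12: 11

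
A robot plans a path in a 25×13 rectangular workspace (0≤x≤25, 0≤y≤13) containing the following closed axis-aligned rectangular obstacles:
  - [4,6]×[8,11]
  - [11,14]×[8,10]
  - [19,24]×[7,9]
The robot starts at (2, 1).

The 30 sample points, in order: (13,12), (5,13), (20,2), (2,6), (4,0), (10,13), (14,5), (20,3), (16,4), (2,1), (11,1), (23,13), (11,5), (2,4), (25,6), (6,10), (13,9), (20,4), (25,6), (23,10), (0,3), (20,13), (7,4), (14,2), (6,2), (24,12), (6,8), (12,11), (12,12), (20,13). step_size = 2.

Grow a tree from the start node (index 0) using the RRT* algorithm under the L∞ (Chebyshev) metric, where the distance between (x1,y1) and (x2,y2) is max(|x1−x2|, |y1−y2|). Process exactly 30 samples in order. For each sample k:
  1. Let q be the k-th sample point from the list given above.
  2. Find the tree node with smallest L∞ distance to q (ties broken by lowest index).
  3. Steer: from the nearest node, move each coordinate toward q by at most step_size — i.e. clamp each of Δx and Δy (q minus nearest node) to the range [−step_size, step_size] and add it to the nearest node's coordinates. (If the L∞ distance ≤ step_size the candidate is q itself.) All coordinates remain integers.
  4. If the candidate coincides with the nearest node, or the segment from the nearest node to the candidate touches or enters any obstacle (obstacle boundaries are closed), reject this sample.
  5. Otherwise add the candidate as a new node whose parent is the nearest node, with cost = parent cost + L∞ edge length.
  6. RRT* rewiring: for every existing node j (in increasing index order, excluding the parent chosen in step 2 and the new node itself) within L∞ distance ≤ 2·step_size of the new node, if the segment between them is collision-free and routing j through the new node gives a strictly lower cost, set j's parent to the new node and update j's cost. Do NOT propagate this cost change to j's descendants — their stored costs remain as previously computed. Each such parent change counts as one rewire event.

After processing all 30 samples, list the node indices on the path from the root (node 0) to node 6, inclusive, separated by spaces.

1. q=(13,12) nearest=0 d=11 new=(4,3) → add node 1 parent=0 cost=2
2. q=(5,13) nearest=1 d=10 new=(5,5) → add node 2 parent=1 cost=4
3. q=(20,2) nearest=2 d=15 new=(7,3) → add node 3 parent=2 cost=6
4. q=(2,6) nearest=1 d=3 new=(2,5) → add node 4 parent=1 cost=4
5. q=(4,0) nearest=0 d=2 new=(4,0) → add node 5 parent=0 cost=2; rewire 3→5 (5<6)
6. q=(10,13) nearest=2 d=8 new=(7,7) → add node 6 parent=2 cost=6
7. q=(14,5) nearest=3 d=7 new=(9,5) → add node 7 parent=3 cost=7
8. q=(20,3) nearest=7 d=11 new=(11,3) → add node 8 parent=7 cost=9
9. q=(16,4) nearest=8 d=5 new=(13,4) → add node 9 parent=8 cost=11
10. q=(2,1) nearest=0 d=0 → coincident, reject
11. q=(11,1) nearest=8 d=2 new=(11,1) → add node 10 parent=8 cost=11
12. q=(23,13) nearest=9 d=10 new=(15,6) → add node 11 parent=9 cost=13
13. q=(11,5) nearest=7 d=2 new=(11,5) → add node 12 parent=7 cost=9
14. q=(2,4) nearest=4 d=1 new=(2,4) → add node 13 parent=4 cost=5
15. q=(25,6) nearest=11 d=10 new=(17,6) → add node 14 parent=11 cost=15
16. q=(6,10) nearest=6 d=3 new=(6,9) → blocked by [4,6]×[8,11], reject
17. q=(13,9) nearest=11 d=3 new=(13,8) → blocked by [11,14]×[8,10], reject
18. q=(20,4) nearest=14 d=3 new=(19,4) → add node 15 parent=14 cost=17
19. q=(25,6) nearest=15 d=6 new=(21,6) → add node 16 parent=15 cost=19
20. q=(23,10) nearest=16 d=4 new=(23,8) → blocked by [19,24]×[7,9], reject
21. q=(0,3) nearest=0 d=2 new=(0,3) → add node 17 parent=0 cost=2; rewire 13→17 (4<5)
22. q=(20,13) nearest=11 d=7 new=(17,8) → add node 18 parent=11 cost=15
23. q=(7,4) nearest=3 d=1 new=(7,4) → add node 19 parent=3 cost=6; rewire 10→19 (10<11)
24. q=(14,2) nearest=9 d=2 new=(14,2) → add node 20 parent=9 cost=13
25. q=(6,2) nearest=3 d=1 new=(6,2) → add node 21 parent=3 cost=6
26. q=(24,12) nearest=16 d=6 new=(23,8) → blocked by [19,24]×[7,9], reject
27. q=(6,8) nearest=6 d=1 new=(6,8) → blocked by [4,6]×[8,11], reject
28. q=(12,11) nearest=6 d=5 new=(9,9) → add node 22 parent=6 cost=8
29. q=(12,12) nearest=22 d=3 new=(11,11) → add node 23 parent=22 cost=10
30. q=(20,13) nearest=18 d=5 new=(19,10) → add node 24 parent=18 cost=17

Path: 0 1 2 6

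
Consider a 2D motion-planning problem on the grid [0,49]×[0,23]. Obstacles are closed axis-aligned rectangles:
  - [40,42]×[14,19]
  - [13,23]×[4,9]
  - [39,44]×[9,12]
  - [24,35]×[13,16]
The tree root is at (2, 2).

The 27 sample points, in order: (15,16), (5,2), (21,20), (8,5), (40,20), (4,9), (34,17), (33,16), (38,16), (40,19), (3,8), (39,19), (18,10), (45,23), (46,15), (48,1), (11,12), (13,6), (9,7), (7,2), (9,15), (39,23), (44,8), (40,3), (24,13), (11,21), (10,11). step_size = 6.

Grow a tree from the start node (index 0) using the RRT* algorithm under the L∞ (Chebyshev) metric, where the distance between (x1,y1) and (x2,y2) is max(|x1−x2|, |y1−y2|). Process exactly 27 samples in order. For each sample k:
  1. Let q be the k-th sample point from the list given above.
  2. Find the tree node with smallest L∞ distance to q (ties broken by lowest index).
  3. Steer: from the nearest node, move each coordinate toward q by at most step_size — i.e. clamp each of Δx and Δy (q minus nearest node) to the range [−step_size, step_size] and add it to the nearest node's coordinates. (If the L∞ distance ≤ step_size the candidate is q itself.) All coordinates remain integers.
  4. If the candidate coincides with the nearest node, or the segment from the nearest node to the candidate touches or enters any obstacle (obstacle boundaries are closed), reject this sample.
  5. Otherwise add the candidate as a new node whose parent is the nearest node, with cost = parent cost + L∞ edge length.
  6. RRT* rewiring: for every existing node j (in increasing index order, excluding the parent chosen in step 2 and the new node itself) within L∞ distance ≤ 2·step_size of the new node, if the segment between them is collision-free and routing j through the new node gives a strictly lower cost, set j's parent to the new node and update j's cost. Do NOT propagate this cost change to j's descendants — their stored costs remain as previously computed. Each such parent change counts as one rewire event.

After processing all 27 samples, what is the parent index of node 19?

Parent of node 19: 13

1. q=(15,16) nearest=0 d=14 new=(8,8) → add node 1 parent=0 cost=6
2. q=(5,2) nearest=0 d=3 new=(5,2) → add node 2 parent=0 cost=3
3. q=(21,20) nearest=1 d=13 new=(14,14) → add node 3 parent=1 cost=12
4. q=(8,5) nearest=1 d=3 new=(8,5) → add node 4 parent=1 cost=9
5. q=(40,20) nearest=3 d=26 new=(20,20) → add node 5 parent=3 cost=18
6. q=(4,9) nearest=1 d=4 new=(4,9) → add node 6 parent=1 cost=10
7. q=(34,17) nearest=5 d=14 new=(26,17) → add node 7 parent=5 cost=24
8. q=(33,16) nearest=7 d=7 new=(32,16) → blocked by [24,35]×[13,16], reject
9. q=(38,16) nearest=7 d=12 new=(32,16) → blocked by [24,35]×[13,16], reject
10. q=(40,19) nearest=7 d=14 new=(32,19) → add node 8 parent=7 cost=30
11. q=(3,8) nearest=6 d=1 new=(3,8) → add node 9 parent=6 cost=11
12. q=(39,19) nearest=8 d=7 new=(38,19) → add node 10 parent=8 cost=36
13. q=(18,10) nearest=3 d=4 new=(18,10) → add node 11 parent=3 cost=16
14. q=(45,23) nearest=10 d=7 new=(44,23) → add node 12 parent=10 cost=42
15. q=(46,15) nearest=10 d=8 new=(44,15) → blocked by [40,42]×[14,19], reject
16. q=(48,1) nearest=8 d=18 new=(38,13) → blocked by [24,35]×[13,16], reject
17. q=(11,12) nearest=3 d=3 new=(11,12) → add node 13 parent=3 cost=15
18. q=(13,6) nearest=1 d=5 new=(13,6) → blocked by [13,23]×[4,9], reject
19. q=(9,7) nearest=1 d=1 new=(9,7) → add node 14 parent=1 cost=7; rewire 13→14 (12<15)
20. q=(7,2) nearest=2 d=2 new=(7,2) → add node 15 parent=2 cost=5; rewire 4→15 (8<9)
21. q=(9,15) nearest=13 d=3 new=(9,15) → add node 16 parent=13 cost=15
22. q=(39,23) nearest=10 d=4 new=(39,23) → add node 17 parent=10 cost=40
23. q=(44,8) nearest=10 d=11 new=(44,13) → blocked by [40,42]×[14,19], reject
24. q=(40,3) nearest=7 d=14 new=(32,11) → blocked by [24,35]×[13,16], reject
25. q=(24,13) nearest=7 d=4 new=(24,13) → blocked by [24,35]×[13,16], reject
26. q=(11,21) nearest=16 d=6 new=(11,21) → add node 18 parent=16 cost=21
27. q=(10,11) nearest=13 d=1 new=(10,11) → add node 19 parent=13 cost=13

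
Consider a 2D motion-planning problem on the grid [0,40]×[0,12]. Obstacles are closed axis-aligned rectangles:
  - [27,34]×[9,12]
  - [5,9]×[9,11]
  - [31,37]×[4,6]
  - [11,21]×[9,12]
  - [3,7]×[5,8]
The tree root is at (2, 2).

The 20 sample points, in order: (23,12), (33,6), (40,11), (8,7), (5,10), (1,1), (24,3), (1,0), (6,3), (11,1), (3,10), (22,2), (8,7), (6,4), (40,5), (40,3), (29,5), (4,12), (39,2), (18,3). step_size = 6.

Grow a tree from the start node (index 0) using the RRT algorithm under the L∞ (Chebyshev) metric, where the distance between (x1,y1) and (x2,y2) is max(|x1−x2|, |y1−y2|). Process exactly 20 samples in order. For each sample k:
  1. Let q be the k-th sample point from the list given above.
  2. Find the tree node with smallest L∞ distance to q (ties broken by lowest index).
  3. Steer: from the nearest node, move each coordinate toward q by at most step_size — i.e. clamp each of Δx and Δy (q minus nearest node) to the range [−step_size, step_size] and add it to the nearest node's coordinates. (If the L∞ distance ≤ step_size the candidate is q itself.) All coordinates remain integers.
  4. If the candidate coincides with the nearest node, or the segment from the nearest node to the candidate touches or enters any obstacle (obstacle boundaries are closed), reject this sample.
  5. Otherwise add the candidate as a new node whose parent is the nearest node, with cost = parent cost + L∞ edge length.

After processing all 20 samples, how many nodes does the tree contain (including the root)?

1. q=(23,12) nearest=0 d=21 new=(8,8) → blocked by [3,7]×[5,8], reject
2. q=(33,6) nearest=0 d=31 new=(8,6) → blocked by [3,7]×[5,8], reject
3. q=(40,11) nearest=0 d=38 new=(8,8) → blocked by [3,7]×[5,8], reject
4. q=(8,7) nearest=0 d=6 new=(8,7) → blocked by [3,7]×[5,8], reject
5. q=(5,10) nearest=0 d=8 new=(5,8) → blocked by [3,7]×[5,8], reject
6. q=(1,1) nearest=0 d=1 new=(1,1) → add node 1 parent=0 cost=1
7. q=(24,3) nearest=0 d=22 new=(8,3) → add node 2 parent=0 cost=6
8. q=(1,0) nearest=1 d=1 new=(1,0) → add node 3 parent=1 cost=2
9. q=(6,3) nearest=2 d=2 new=(6,3) → add node 4 parent=2 cost=8
10. q=(11,1) nearest=2 d=3 new=(11,1) → add node 5 parent=2 cost=9
11. q=(3,10) nearest=2 d=7 new=(3,9) → blocked by [3,7]×[5,8], reject
12. q=(22,2) nearest=5 d=11 new=(17,2) → add node 6 parent=5 cost=15
13. q=(8,7) nearest=2 d=4 new=(8,7) → add node 7 parent=2 cost=10
14. q=(6,4) nearest=4 d=1 new=(6,4) → add node 8 parent=4 cost=9
15. q=(40,5) nearest=6 d=23 new=(23,5) → add node 9 parent=6 cost=21
16. q=(40,3) nearest=9 d=17 new=(29,3) → add node 10 parent=9 cost=27
17. q=(29,5) nearest=10 d=2 new=(29,5) → add node 11 parent=10 cost=29
18. q=(4,12) nearest=7 d=5 new=(4,12) → blocked by [5,9]×[9,11], reject
19. q=(39,2) nearest=10 d=10 new=(35,2) → add node 12 parent=10 cost=33
20. q=(18,3) nearest=6 d=1 new=(18,3) → add node 13 parent=6 cost=16

Node count: 14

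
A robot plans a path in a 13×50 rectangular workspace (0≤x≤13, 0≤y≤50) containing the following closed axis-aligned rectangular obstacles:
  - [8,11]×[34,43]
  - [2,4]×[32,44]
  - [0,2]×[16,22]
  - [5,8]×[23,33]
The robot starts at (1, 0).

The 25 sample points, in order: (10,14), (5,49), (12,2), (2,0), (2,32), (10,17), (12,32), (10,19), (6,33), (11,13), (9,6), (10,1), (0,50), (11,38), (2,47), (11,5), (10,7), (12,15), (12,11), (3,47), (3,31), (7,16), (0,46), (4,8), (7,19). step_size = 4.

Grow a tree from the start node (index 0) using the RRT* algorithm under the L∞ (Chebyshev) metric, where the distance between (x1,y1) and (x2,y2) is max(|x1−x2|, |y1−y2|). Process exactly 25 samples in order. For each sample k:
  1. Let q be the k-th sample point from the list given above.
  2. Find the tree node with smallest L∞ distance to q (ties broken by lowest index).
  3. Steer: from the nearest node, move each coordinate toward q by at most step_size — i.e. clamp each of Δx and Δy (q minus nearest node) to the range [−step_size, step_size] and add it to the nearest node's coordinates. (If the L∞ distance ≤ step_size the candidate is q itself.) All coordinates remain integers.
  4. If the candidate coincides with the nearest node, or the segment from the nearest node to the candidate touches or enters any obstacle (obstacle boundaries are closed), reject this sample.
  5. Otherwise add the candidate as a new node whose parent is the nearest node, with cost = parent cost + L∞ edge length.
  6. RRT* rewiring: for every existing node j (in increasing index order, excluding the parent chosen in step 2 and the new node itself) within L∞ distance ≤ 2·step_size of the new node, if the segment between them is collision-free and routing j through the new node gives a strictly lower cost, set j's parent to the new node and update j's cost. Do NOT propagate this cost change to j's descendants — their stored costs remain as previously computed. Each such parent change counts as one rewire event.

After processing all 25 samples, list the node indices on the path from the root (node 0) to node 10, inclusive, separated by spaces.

Path: 0 1 10

1. q=(10,14) nearest=0 d=14 new=(5,4) → add node 1 parent=0 cost=4
2. q=(5,49) nearest=1 d=45 new=(5,8) → add node 2 parent=1 cost=8
3. q=(12,2) nearest=1 d=7 new=(9,2) → add node 3 parent=1 cost=8
4. q=(2,0) nearest=0 d=1 new=(2,0) → add node 4 parent=0 cost=1
5. q=(2,32) nearest=2 d=24 new=(2,12) → add node 5 parent=2 cost=12
6. q=(10,17) nearest=5 d=8 new=(6,16) → add node 6 parent=5 cost=16
7. q=(12,32) nearest=6 d=16 new=(10,20) → add node 7 parent=6 cost=20
8. q=(10,19) nearest=7 d=1 new=(10,19) → add node 8 parent=7 cost=21
9. q=(6,33) nearest=7 d=13 new=(6,24) → blocked by [5,8]×[23,33], reject
10. q=(11,13) nearest=6 d=5 new=(10,13) → add node 9 parent=6 cost=20
11. q=(9,6) nearest=1 d=4 new=(9,6) → add node 10 parent=1 cost=8; rewire 9→10 (15<20)
12. q=(10,1) nearest=3 d=1 new=(10,1) → add node 11 parent=3 cost=9
13. q=(0,50) nearest=7 d=30 new=(6,24) → blocked by [5,8]×[23,33], reject
14. q=(11,38) nearest=7 d=18 new=(11,24) → add node 12 parent=7 cost=24
15. q=(2,47) nearest=12 d=23 new=(7,28) → blocked by [5,8]×[23,33], reject
16. q=(11,5) nearest=10 d=2 new=(11,5) → add node 13 parent=10 cost=10
17. q=(10,7) nearest=10 d=1 new=(10,7) → add node 14 parent=10 cost=9
18. q=(12,15) nearest=9 d=2 new=(12,15) → add node 15 parent=9 cost=17
19. q=(12,11) nearest=9 d=2 new=(12,11) → add node 16 parent=9 cost=17
20. q=(3,47) nearest=12 d=23 new=(7,28) → blocked by [5,8]×[23,33], reject
21. q=(3,31) nearest=12 d=8 new=(7,28) → blocked by [5,8]×[23,33], reject
22. q=(7,16) nearest=6 d=1 new=(7,16) → add node 17 parent=6 cost=17; rewire 8→17 (20<21)
23. q=(0,46) nearest=12 d=22 new=(7,28) → blocked by [5,8]×[23,33], reject
24. q=(4,8) nearest=2 d=1 new=(4,8) → add node 18 parent=2 cost=9
25. q=(7,19) nearest=6 d=3 new=(7,19) → add node 19 parent=6 cost=19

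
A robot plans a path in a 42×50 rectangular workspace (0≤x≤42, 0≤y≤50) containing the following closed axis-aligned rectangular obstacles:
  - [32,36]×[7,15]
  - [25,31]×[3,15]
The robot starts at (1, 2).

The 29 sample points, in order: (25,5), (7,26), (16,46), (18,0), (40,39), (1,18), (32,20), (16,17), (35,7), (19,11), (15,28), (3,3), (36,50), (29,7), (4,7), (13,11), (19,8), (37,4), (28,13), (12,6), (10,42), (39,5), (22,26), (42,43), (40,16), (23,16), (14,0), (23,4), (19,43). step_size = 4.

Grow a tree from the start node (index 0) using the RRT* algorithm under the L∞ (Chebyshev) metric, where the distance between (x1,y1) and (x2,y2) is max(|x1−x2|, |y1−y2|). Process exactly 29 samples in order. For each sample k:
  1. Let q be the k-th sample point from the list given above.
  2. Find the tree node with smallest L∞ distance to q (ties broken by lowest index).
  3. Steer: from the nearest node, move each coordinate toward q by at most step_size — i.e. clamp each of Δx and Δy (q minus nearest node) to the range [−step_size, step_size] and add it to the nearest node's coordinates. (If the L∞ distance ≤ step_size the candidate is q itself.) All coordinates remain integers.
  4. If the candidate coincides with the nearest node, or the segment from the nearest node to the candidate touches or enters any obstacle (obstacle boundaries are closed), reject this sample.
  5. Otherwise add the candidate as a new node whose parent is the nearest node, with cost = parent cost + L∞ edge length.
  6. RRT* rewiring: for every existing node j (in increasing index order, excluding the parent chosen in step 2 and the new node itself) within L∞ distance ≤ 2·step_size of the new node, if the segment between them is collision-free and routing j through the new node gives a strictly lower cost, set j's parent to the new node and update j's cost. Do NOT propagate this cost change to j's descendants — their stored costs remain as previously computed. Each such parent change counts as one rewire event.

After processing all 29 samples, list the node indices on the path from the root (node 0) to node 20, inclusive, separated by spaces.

1. q=(25,5) nearest=0 d=24 new=(5,5) → add node 1 parent=0 cost=4
2. q=(7,26) nearest=1 d=21 new=(7,9) → add node 2 parent=1 cost=8
3. q=(16,46) nearest=2 d=37 new=(11,13) → add node 3 parent=2 cost=12
4. q=(18,0) nearest=2 d=11 new=(11,5) → add node 4 parent=2 cost=12
5. q=(40,39) nearest=3 d=29 new=(15,17) → add node 5 parent=3 cost=16
6. q=(1,18) nearest=2 d=9 new=(3,13) → add node 6 parent=2 cost=12
7. q=(32,20) nearest=5 d=17 new=(19,20) → add node 7 parent=5 cost=20
8. q=(16,17) nearest=5 d=1 new=(16,17) → add node 8 parent=5 cost=17
9. q=(35,7) nearest=7 d=16 new=(23,16) → add node 9 parent=7 cost=24
10. q=(19,11) nearest=9 d=5 new=(19,12) → add node 10 parent=9 cost=28
11. q=(15,28) nearest=7 d=8 new=(15,24) → add node 11 parent=7 cost=24
12. q=(3,3) nearest=0 d=2 new=(3,3) → add node 12 parent=0 cost=2; rewire 4→12 (10<12)
13. q=(36,50) nearest=11 d=26 new=(19,28) → add node 13 parent=11 cost=28
14. q=(29,7) nearest=9 d=9 new=(27,12) → blocked by [25,31]×[3,15], reject
15. q=(4,7) nearest=1 d=2 new=(4,7) → add node 14 parent=1 cost=6
16. q=(13,11) nearest=3 d=2 new=(13,11) → add node 15 parent=3 cost=14; rewire 10→15 (20<28)
17. q=(19,8) nearest=10 d=4 new=(19,8) → add node 16 parent=10 cost=24
18. q=(37,4) nearest=9 d=14 new=(27,12) → blocked by [25,31]×[3,15], reject
19. q=(28,13) nearest=9 d=5 new=(27,13) → blocked by [25,31]×[3,15], reject
20. q=(12,6) nearest=4 d=1 new=(12,6) → add node 17 parent=4 cost=11; rewire 10→17 (18<20); rewire 16→17 (18<24)
21. q=(10,42) nearest=13 d=14 new=(15,32) → add node 18 parent=13 cost=32
22. q=(39,5) nearest=9 d=16 new=(27,12) → blocked by [25,31]×[3,15], reject
23. q=(22,26) nearest=13 d=3 new=(22,26) → add node 19 parent=13 cost=31
24. q=(42,43) nearest=19 d=20 new=(26,30) → add node 20 parent=19 cost=35
25. q=(40,16) nearest=20 d=14 new=(30,26) → add node 21 parent=20 cost=39
26. q=(23,16) nearest=9 d=0 → coincident, reject
27. q=(14,0) nearest=4 d=5 new=(14,1) → add node 22 parent=4 cost=14
28. q=(23,4) nearest=16 d=4 new=(23,4) → add node 23 parent=16 cost=22
29. q=(19,43) nearest=18 d=11 new=(19,36) → add node 24 parent=18 cost=36

Path: 0 1 2 3 5 7 11 13 19 20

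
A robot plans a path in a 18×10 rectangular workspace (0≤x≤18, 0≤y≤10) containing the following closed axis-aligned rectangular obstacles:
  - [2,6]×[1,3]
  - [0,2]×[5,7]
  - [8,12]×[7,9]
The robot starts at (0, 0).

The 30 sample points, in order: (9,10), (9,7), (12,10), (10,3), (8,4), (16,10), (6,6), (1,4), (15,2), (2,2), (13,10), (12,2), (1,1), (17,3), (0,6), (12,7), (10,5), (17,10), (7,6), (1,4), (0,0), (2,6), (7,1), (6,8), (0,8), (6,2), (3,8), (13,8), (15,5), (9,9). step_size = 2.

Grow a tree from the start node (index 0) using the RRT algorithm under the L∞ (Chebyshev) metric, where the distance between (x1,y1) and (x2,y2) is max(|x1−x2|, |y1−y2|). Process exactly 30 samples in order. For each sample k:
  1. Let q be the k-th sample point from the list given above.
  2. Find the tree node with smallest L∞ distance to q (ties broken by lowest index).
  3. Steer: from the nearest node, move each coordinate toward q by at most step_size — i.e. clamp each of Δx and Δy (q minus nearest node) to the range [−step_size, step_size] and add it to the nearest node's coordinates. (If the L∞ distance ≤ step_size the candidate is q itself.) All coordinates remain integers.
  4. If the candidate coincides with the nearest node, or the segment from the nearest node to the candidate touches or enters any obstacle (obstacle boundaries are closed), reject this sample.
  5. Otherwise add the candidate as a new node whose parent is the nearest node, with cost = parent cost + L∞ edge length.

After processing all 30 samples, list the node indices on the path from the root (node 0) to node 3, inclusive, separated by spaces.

1. q=(9,10) nearest=0 d=10 new=(2,2) → blocked by [2,6]×[1,3], reject
2. q=(9,7) nearest=0 d=9 new=(2,2) → blocked by [2,6]×[1,3], reject
3. q=(12,10) nearest=0 d=12 new=(2,2) → blocked by [2,6]×[1,3], reject
4. q=(10,3) nearest=0 d=10 new=(2,2) → blocked by [2,6]×[1,3], reject
5. q=(8,4) nearest=0 d=8 new=(2,2) → blocked by [2,6]×[1,3], reject
6. q=(16,10) nearest=0 d=16 new=(2,2) → blocked by [2,6]×[1,3], reject
7. q=(6,6) nearest=0 d=6 new=(2,2) → blocked by [2,6]×[1,3], reject
8. q=(1,4) nearest=0 d=4 new=(1,2) → add node 1 parent=0 cost=2
9. q=(15,2) nearest=1 d=14 new=(3,2) → blocked by [2,6]×[1,3], reject
10. q=(2,2) nearest=1 d=1 new=(2,2) → blocked by [2,6]×[1,3], reject
11. q=(13,10) nearest=1 d=12 new=(3,4) → blocked by [2,6]×[1,3], reject
12. q=(12,2) nearest=1 d=11 new=(3,2) → blocked by [2,6]×[1,3], reject
13. q=(1,1) nearest=0 d=1 new=(1,1) → add node 2 parent=0 cost=1
14. q=(17,3) nearest=1 d=16 new=(3,3) → blocked by [2,6]×[1,3], reject
15. q=(0,6) nearest=1 d=4 new=(0,4) → add node 3 parent=1 cost=4
16. q=(12,7) nearest=1 d=11 new=(3,4) → blocked by [2,6]×[1,3], reject
17. q=(10,5) nearest=1 d=9 new=(3,4) → blocked by [2,6]×[1,3], reject
18. q=(17,10) nearest=1 d=16 new=(3,4) → blocked by [2,6]×[1,3], reject
19. q=(7,6) nearest=1 d=6 new=(3,4) → blocked by [2,6]×[1,3], reject
20. q=(1,4) nearest=3 d=1 new=(1,4) → add node 4 parent=3 cost=5
21. q=(0,0) nearest=0 d=0 → coincident, reject
22. q=(2,6) nearest=3 d=2 new=(2,6) → blocked by [0,2]×[5,7], reject
23. q=(7,1) nearest=1 d=6 new=(3,1) → blocked by [2,6]×[1,3], reject
24. q=(6,8) nearest=4 d=5 new=(3,6) → blocked by [0,2]×[5,7], reject
25. q=(0,8) nearest=3 d=4 new=(0,6) → blocked by [0,2]×[5,7], reject
26. q=(6,2) nearest=1 d=5 new=(3,2) → blocked by [2,6]×[1,3], reject
27. q=(3,8) nearest=3 d=4 new=(2,6) → blocked by [0,2]×[5,7], reject
28. q=(13,8) nearest=1 d=12 new=(3,4) → blocked by [2,6]×[1,3], reject
29. q=(15,5) nearest=1 d=14 new=(3,4) → blocked by [2,6]×[1,3], reject
30. q=(9,9) nearest=1 d=8 new=(3,4) → blocked by [2,6]×[1,3], reject

Path: 0 1 3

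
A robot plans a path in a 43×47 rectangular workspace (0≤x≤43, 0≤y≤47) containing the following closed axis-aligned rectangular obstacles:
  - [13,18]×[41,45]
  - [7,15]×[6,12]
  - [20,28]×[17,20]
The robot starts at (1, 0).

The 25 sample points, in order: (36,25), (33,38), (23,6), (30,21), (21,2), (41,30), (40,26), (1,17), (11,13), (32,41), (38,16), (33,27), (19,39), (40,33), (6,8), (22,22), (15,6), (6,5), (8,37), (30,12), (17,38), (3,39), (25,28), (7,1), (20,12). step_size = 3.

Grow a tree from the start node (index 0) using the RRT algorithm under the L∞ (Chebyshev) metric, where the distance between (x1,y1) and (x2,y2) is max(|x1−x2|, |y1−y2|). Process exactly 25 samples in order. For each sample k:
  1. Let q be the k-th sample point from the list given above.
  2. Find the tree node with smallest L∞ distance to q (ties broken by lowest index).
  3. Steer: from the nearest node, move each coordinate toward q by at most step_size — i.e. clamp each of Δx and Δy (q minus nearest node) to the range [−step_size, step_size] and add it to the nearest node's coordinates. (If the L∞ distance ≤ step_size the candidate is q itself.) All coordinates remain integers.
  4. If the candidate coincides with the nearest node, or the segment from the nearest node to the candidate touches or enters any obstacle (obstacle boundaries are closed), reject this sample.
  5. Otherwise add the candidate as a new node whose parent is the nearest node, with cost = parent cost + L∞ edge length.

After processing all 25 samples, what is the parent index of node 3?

1. q=(36,25) nearest=0 d=35 new=(4,3) → add node 1 parent=0 cost=3
2. q=(33,38) nearest=1 d=35 new=(7,6) → blocked by [7,15]×[6,12], reject
3. q=(23,6) nearest=1 d=19 new=(7,6) → blocked by [7,15]×[6,12], reject
4. q=(30,21) nearest=1 d=26 new=(7,6) → blocked by [7,15]×[6,12], reject
5. q=(21,2) nearest=1 d=17 new=(7,2) → add node 2 parent=1 cost=6
6. q=(41,30) nearest=2 d=34 new=(10,5) → add node 3 parent=2 cost=9
7. q=(40,26) nearest=3 d=30 new=(13,8) → blocked by [7,15]×[6,12], reject
8. q=(1,17) nearest=3 d=12 new=(7,8) → blocked by [7,15]×[6,12], reject
9. q=(11,13) nearest=3 d=8 new=(11,8) → blocked by [7,15]×[6,12], reject
10. q=(32,41) nearest=3 d=36 new=(13,8) → blocked by [7,15]×[6,12], reject
11. q=(38,16) nearest=3 d=28 new=(13,8) → blocked by [7,15]×[6,12], reject
12. q=(33,27) nearest=3 d=23 new=(13,8) → blocked by [7,15]×[6,12], reject
13. q=(19,39) nearest=3 d=34 new=(13,8) → blocked by [7,15]×[6,12], reject
14. q=(40,33) nearest=3 d=30 new=(13,8) → blocked by [7,15]×[6,12], reject
15. q=(6,8) nearest=3 d=4 new=(7,8) → blocked by [7,15]×[6,12], reject
16. q=(22,22) nearest=3 d=17 new=(13,8) → blocked by [7,15]×[6,12], reject
17. q=(15,6) nearest=3 d=5 new=(13,6) → blocked by [7,15]×[6,12], reject
18. q=(6,5) nearest=1 d=2 new=(6,5) → add node 4 parent=1 cost=5
19. q=(8,37) nearest=3 d=32 new=(8,8) → blocked by [7,15]×[6,12], reject
20. q=(30,12) nearest=3 d=20 new=(13,8) → blocked by [7,15]×[6,12], reject
21. q=(17,38) nearest=3 d=33 new=(13,8) → blocked by [7,15]×[6,12], reject
22. q=(3,39) nearest=3 d=34 new=(7,8) → blocked by [7,15]×[6,12], reject
23. q=(25,28) nearest=3 d=23 new=(13,8) → blocked by [7,15]×[6,12], reject
24. q=(7,1) nearest=2 d=1 new=(7,1) → add node 5 parent=2 cost=7
25. q=(20,12) nearest=3 d=10 new=(13,8) → blocked by [7,15]×[6,12], reject

Parent of node 3: 2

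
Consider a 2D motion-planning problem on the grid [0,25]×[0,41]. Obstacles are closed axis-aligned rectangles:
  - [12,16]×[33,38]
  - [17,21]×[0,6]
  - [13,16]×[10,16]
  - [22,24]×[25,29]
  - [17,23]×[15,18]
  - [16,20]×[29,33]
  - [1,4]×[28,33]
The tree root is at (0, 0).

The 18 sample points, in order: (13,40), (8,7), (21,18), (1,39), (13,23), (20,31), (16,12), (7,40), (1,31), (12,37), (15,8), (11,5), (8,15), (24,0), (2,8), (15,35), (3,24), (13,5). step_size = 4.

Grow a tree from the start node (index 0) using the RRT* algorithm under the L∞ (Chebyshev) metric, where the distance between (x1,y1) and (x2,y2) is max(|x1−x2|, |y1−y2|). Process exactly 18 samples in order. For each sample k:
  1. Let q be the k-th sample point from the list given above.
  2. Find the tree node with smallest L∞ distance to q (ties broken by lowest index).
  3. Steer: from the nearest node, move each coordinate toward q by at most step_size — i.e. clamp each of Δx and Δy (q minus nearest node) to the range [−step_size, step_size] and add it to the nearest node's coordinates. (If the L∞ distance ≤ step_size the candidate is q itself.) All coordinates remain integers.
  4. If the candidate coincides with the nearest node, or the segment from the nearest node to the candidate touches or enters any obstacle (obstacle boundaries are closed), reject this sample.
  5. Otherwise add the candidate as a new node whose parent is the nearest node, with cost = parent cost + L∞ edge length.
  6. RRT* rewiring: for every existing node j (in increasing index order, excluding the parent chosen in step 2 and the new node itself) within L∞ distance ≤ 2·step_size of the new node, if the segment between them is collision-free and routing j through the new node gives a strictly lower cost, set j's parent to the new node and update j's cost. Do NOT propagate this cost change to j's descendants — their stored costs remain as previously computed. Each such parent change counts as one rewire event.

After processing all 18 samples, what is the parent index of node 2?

Parent of node 2: 1

1. q=(13,40) nearest=0 d=40 new=(4,4) → add node 1 parent=0 cost=4
2. q=(8,7) nearest=1 d=4 new=(8,7) → add node 2 parent=1 cost=8
3. q=(21,18) nearest=2 d=13 new=(12,11) → add node 3 parent=2 cost=12
4. q=(1,39) nearest=3 d=28 new=(8,15) → add node 4 parent=3 cost=16
5. q=(13,23) nearest=4 d=8 new=(12,19) → add node 5 parent=4 cost=20
6. q=(20,31) nearest=5 d=12 new=(16,23) → add node 6 parent=5 cost=24
7. q=(16,12) nearest=3 d=4 new=(16,12) → blocked by [13,16]×[10,16], reject
8. q=(7,40) nearest=6 d=17 new=(12,27) → add node 7 parent=6 cost=28
9. q=(1,31) nearest=7 d=11 new=(8,31) → add node 8 parent=7 cost=32
10. q=(12,37) nearest=8 d=6 new=(12,35) → blocked by [12,16]×[33,38], reject
11. q=(15,8) nearest=3 d=3 new=(15,8) → blocked by [13,16]×[10,16], reject
12. q=(11,5) nearest=2 d=3 new=(11,5) → add node 9 parent=2 cost=11
13. q=(8,15) nearest=4 d=0 → coincident, reject
14. q=(24,0) nearest=3 d=12 new=(16,7) → blocked by [13,16]×[10,16], reject
15. q=(2,8) nearest=1 d=4 new=(2,8) → add node 10 parent=1 cost=8; rewire 4→10 (15<16)
16. q=(15,35) nearest=8 d=7 new=(12,35) → blocked by [12,16]×[33,38], reject
17. q=(3,24) nearest=8 d=7 new=(4,27) → add node 11 parent=8 cost=36
18. q=(13,5) nearest=9 d=2 new=(13,5) → add node 12 parent=9 cost=13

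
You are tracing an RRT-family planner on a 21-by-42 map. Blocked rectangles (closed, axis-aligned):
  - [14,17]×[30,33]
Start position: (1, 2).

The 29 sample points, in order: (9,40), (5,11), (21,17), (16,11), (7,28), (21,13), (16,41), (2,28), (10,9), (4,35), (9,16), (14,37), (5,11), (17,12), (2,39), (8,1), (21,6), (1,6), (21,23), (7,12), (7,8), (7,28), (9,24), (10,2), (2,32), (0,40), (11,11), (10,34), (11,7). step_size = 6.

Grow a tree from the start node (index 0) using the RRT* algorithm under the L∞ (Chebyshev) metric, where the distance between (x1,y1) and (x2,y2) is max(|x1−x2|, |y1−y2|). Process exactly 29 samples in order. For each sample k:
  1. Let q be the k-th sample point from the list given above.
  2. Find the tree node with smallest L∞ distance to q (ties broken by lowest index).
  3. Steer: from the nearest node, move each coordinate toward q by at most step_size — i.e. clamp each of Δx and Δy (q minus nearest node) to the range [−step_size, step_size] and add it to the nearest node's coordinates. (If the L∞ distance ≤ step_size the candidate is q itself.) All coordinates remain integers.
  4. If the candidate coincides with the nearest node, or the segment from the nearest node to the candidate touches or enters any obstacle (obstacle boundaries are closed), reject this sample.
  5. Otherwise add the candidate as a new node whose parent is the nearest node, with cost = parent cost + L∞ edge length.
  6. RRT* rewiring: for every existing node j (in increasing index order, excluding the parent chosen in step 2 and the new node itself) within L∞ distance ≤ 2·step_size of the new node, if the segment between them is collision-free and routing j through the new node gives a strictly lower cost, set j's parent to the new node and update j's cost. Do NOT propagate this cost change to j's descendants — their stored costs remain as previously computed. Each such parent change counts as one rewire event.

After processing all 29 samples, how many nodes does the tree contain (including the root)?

Node count: 28

1. q=(9,40) nearest=0 d=38 new=(7,8) → add node 1 parent=0 cost=6
2. q=(5,11) nearest=1 d=3 new=(5,11) → add node 2 parent=1 cost=9
3. q=(21,17) nearest=1 d=14 new=(13,14) → add node 3 parent=1 cost=12
4. q=(16,11) nearest=3 d=3 new=(16,11) → add node 4 parent=3 cost=15
5. q=(7,28) nearest=3 d=14 new=(7,20) → add node 5 parent=3 cost=18
6. q=(21,13) nearest=4 d=5 new=(21,13) → add node 6 parent=4 cost=20
7. q=(16,41) nearest=5 d=21 new=(13,26) → add node 7 parent=5 cost=24
8. q=(2,28) nearest=5 d=8 new=(2,26) → add node 8 parent=5 cost=24
9. q=(10,9) nearest=1 d=3 new=(10,9) → add node 9 parent=1 cost=9
10. q=(4,35) nearest=7 d=9 new=(7,32) → add node 10 parent=7 cost=30
11. q=(9,16) nearest=3 d=4 new=(9,16) → add node 11 parent=3 cost=16
12. q=(14,37) nearest=10 d=7 new=(13,37) → add node 12 parent=10 cost=36
13. q=(5,11) nearest=2 d=0 → coincident, reject
14. q=(17,12) nearest=4 d=1 new=(17,12) → add node 13 parent=4 cost=16
15. q=(2,39) nearest=10 d=7 new=(2,38) → add node 14 parent=10 cost=36
16. q=(8,1) nearest=0 d=7 new=(7,1) → add node 15 parent=0 cost=6
17. q=(21,6) nearest=4 d=5 new=(21,6) → add node 16 parent=4 cost=20
18. q=(1,6) nearest=0 d=4 new=(1,6) → add node 17 parent=0 cost=4; rewire 11→17 (14<16)
19. q=(21,23) nearest=7 d=8 new=(19,23) → add node 18 parent=7 cost=30
20. q=(7,12) nearest=2 d=2 new=(7,12) → add node 19 parent=2 cost=11; rewire 18→19 (23<30)
21. q=(7,8) nearest=1 d=0 → coincident, reject
22. q=(7,28) nearest=10 d=4 new=(7,28) → add node 20 parent=10 cost=34
23. q=(9,24) nearest=5 d=4 new=(9,24) → add node 21 parent=5 cost=22; rewire 20→21 (26<34)
24. q=(10,2) nearest=15 d=3 new=(10,2) → add node 22 parent=15 cost=9
25. q=(2,32) nearest=10 d=5 new=(2,32) → add node 23 parent=10 cost=35
26. q=(0,40) nearest=14 d=2 new=(0,40) → add node 24 parent=14 cost=38
27. q=(11,11) nearest=9 d=2 new=(11,11) → add node 25 parent=9 cost=11
28. q=(10,34) nearest=10 d=3 new=(10,34) → add node 26 parent=10 cost=33
29. q=(11,7) nearest=9 d=2 new=(11,7) → add node 27 parent=9 cost=11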